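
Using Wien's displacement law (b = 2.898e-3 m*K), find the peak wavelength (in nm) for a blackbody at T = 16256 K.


lam_max = b / T = 2.898e-3 / 16256 = 1.783e-07 m = 178.2726 nm

178.2726 nm


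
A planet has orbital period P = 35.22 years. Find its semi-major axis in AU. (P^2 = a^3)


a = P^(2/3) = 35.22^(2/3) = 10.7447

10.7447 AU


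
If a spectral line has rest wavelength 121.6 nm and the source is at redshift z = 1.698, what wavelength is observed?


lam_obs = lam_emit * (1 + z) = 121.6 * (1 + 1.698) = 328.0768

328.0768 nm


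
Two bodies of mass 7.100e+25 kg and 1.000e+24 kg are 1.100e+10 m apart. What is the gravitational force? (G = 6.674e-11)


F = G*m1*m2/r^2 = 6.674e-11 * 7.100e+25 * 1.000e+24 / (1.100e+10)^2 = 6.674e-11 * 7.100e+49 / 1.210e+20 = 3.916e+19

3.916e+19 N


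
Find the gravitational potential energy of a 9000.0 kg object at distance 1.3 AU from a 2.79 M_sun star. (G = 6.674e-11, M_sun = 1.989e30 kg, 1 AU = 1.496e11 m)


M = 2.79 * 1.989e30 kg = 5.54931e+30 kg; r = 1.3 AU * 1.496e11 m/AU = 1.9448e+11 m. U = -GM*m/r = -(6.674e-11 * 5.54931e+30 * 9000.0) / 1.9448e+11 = -1.714e+13

-1.714e+13 J


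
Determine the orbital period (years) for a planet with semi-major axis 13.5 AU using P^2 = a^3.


P = a^(3/2) = 13.5^1.5 = 49.6022

49.6022 years


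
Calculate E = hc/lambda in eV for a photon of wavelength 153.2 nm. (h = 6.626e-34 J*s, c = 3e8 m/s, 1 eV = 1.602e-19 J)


E = hc/lambda = 6.626e-34 * 3e8 / 1.532e-07 = 1.298e-18 J = 8.0994 eV

8.0994 eV


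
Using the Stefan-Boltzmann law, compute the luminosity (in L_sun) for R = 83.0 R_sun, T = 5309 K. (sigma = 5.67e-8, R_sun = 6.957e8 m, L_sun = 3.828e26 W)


R = 83.0 * 6.957e8 m = 5.77431e+10 m. L = 4*pi*R^2*sigma*T^4 = 4*pi*(5.77431e+10)^2 * 5.67e-8 * 5309^4 = 1.887313367e+30 W. L/L_sun = 1.887313367e+30 / 3.828e26 = 4930.2857

4930.2857 L_sun


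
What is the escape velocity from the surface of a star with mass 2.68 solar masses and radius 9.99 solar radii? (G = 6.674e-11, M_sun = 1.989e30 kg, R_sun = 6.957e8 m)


M = 2.68 * 1.989e30 kg = 5.33052e+30 kg; R = 9.99 * 6.957e8 m = 6.950043e+09 m. v_esc = sqrt(2GM/R) = sqrt(2 * 6.674e-11 * 5.33052e+30 / 6.950043e+09) = 319962.5444

319962.5444 m/s


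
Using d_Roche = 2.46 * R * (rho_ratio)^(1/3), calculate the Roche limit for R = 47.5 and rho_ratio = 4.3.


d_Roche = 2.46 * 47.5 * 4.3^(1/3) = 190.0137

190.0137


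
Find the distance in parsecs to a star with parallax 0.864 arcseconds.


d = 1/p = 1/0.864 = 1.1574

1.1574 pc


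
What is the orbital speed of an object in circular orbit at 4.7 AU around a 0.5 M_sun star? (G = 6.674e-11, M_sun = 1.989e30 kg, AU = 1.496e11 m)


v = sqrt(GM/r) = sqrt(6.674e-11 * 9.945e+29 / 7.031e+11) = 9715.8493

9715.8493 m/s


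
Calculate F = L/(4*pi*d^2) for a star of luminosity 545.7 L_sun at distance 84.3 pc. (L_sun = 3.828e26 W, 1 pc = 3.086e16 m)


F = L / (4*pi*d^2) = 2.089e+29 / (4*pi*(2.601e+18)^2) = 2.456e-09

2.456e-09 W/m^2


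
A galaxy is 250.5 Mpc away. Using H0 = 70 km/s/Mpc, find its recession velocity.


v = H0 * d = 70 * 250.5 = 17535.0

17535.0 km/s


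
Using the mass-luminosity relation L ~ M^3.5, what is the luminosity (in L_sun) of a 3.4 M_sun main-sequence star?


L/L_sun = (M/M_sun)^3.5 = 3.4^3.5 = 72.473

72.473 L_sun


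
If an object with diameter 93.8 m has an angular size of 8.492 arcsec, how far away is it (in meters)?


D = size / theta_rad, theta_rad = 8.492 * pi/(180*3600) = 4.117e-05, D = 2.278e+06

2.278e+06 m


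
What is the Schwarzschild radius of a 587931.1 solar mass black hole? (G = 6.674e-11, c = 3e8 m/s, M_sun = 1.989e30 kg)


M = 587931.1 * 1.989e30 kg = 1.169394958e+36 kg. rs = 2GM/c^2 = 2 * 6.674e-11 * 1.169394958e+36 / (3e8)^2 = 1.734e+09

1.734e+09 m


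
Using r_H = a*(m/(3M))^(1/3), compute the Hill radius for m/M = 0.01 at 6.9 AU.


r_H = a * (m/3M)^(1/3) = 6.9 * (0.01/3)^(1/3) = 1.0307

1.0307 AU


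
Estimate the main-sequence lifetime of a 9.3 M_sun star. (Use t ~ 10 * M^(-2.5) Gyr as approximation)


t = 10 * M^(-2.5) = 10 * 9.3^(-2.5) = 0.0379

0.0379 Gyr


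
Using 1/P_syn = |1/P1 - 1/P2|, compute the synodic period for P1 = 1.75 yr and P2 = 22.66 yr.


1/P_syn = |1/P1 - 1/P2| = |1/1.75 - 1/22.66| => P_syn = 1.8965

1.8965 years


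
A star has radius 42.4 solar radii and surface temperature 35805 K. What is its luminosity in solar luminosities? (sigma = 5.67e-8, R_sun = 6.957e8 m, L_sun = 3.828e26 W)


R = 42.4 * 6.957e8 m = 2.949768e+10 m. L = 4*pi*R^2*sigma*T^4 = 4*pi*(2.949768e+10)^2 * 5.67e-8 * 35805^4 = 1.018927668e+33 W. L/L_sun = 1.018927668e+33 / 3.828e26 = 2.662e+06

2.662e+06 L_sun


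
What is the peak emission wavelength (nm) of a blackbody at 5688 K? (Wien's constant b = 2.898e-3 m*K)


lam_max = b / T = 2.898e-3 / 5688 = 5.095e-07 m = 509.4937 nm

509.4937 nm


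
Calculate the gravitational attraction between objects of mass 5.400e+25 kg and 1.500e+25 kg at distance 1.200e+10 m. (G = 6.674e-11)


F = G*m1*m2/r^2 = 6.674e-11 * 5.400e+25 * 1.500e+25 / (1.200e+10)^2 = 6.674e-11 * 8.100e+50 / 1.440e+20 = 3.754e+20

3.754e+20 N


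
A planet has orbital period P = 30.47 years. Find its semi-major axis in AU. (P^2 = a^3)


a = P^(2/3) = 30.47^(2/3) = 9.7555

9.7555 AU


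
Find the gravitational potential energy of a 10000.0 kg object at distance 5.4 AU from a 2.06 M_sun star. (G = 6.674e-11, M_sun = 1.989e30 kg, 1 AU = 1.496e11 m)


M = 2.06 * 1.989e30 kg = 4.09734e+30 kg; r = 5.4 AU * 1.496e11 m/AU = 8.0784e+11 m. U = -GM*m/r = -(6.674e-11 * 4.09734e+30 * 10000.0) / 8.0784e+11 = -3.385e+12

-3.385e+12 J


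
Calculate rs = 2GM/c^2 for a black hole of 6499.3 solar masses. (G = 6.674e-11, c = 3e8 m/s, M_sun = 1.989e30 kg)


M = 6499.3 * 1.989e30 kg = 1.29271077e+34 kg. rs = 2GM/c^2 = 2 * 6.674e-11 * 1.29271077e+34 / (3e8)^2 = 1.917e+07

1.917e+07 m


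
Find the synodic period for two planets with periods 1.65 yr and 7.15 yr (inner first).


1/P_syn = |1/P1 - 1/P2| = |1/1.65 - 1/7.15| => P_syn = 2.145

2.145 years


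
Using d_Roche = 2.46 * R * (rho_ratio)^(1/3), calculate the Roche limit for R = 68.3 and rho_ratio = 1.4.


d_Roche = 2.46 * 68.3 * 1.4^(1/3) = 187.9599

187.9599


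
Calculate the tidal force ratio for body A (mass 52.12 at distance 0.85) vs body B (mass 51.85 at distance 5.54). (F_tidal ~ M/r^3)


Ratio = (M1/r1^3) / (M2/r2^3) = (52.12/0.85^3) / (51.85/5.54^3) = 278.3096

278.3096


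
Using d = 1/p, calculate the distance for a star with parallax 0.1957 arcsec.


d = 1/p = 1/0.1957 = 5.1099

5.1099 pc


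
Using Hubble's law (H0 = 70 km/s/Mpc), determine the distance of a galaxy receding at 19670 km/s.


d = v / H0 = 19670 / 70 = 281.0

281.0 Mpc


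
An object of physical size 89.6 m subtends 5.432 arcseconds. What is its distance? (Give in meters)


D = size / theta_rad, theta_rad = 5.432 * pi/(180*3600) = 2.634e-05, D = 3.402e+06

3.402e+06 m


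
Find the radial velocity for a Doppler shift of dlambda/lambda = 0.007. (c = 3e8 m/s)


v = (dlambda/lambda) * c = 0.007 * 3e8 = 2.100e+06

2.100e+06 m/s


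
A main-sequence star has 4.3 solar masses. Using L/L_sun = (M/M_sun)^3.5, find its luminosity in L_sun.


L/L_sun = (M/M_sun)^3.5 = 4.3^3.5 = 164.8692

164.8692 L_sun


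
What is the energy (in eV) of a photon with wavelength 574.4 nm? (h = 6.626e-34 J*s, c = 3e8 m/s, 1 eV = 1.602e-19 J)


E = hc/lambda = 6.626e-34 * 3e8 / 5.744e-07 = 3.461e-19 J = 2.1602 eV

2.1602 eV


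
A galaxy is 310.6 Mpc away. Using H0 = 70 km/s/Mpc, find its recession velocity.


v = H0 * d = 70 * 310.6 = 21742.0

21742.0 km/s


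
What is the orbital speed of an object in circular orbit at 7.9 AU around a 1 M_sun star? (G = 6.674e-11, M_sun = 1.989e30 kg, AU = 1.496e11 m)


v = sqrt(GM/r) = sqrt(6.674e-11 * 1.989e+30 / 1.182e+12) = 10598.1766

10598.1766 m/s


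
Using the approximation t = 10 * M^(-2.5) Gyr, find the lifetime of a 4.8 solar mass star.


t = 10 * M^(-2.5) = 10 * 4.8^(-2.5) = 0.1981

0.1981 Gyr


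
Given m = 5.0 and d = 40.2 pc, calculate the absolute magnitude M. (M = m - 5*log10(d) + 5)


M = m - 5*log10(d) + 5 = 5.0 - 5*log10(40.2) + 5 = 1.9789

1.9789


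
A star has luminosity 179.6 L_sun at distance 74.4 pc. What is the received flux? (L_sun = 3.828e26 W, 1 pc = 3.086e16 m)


F = L / (4*pi*d^2) = 6.875e+28 / (4*pi*(2.296e+18)^2) = 1.038e-09

1.038e-09 W/m^2


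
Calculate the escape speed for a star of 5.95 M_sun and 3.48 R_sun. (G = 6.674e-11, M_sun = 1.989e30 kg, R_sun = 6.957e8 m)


M = 5.95 * 1.989e30 kg = 1.183455e+31 kg; R = 3.48 * 6.957e8 m = 2.421036e+09 m. v_esc = sqrt(2GM/R) = sqrt(2 * 6.674e-11 * 1.183455e+31 / 2.421036e+09) = 807761.8721

807761.8721 m/s


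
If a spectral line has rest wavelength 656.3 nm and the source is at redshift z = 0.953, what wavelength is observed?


lam_obs = lam_emit * (1 + z) = 656.3 * (1 + 0.953) = 1281.7539

1281.7539 nm


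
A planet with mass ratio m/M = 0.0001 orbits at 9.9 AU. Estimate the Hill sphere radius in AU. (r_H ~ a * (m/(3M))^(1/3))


r_H = a * (m/3M)^(1/3) = 9.9 * (0.0001/3)^(1/3) = 0.3186

0.3186 AU


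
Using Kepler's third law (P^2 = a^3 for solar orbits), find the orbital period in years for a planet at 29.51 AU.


P = a^(3/2) = 29.51^1.5 = 160.3075

160.3075 years


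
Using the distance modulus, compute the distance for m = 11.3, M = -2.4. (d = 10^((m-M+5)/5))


d = 10^((m - M + 5)/5) = 10^((11.3 - -2.4 + 5)/5) = 5495.4087

5495.4087 pc


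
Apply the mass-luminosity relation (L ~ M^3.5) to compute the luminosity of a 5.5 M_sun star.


L/L_sun = (M/M_sun)^3.5 = 5.5^3.5 = 390.184

390.184 L_sun


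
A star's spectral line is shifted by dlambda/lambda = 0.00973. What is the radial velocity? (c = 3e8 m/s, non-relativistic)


v = (dlambda/lambda) * c = 0.00973 * 3e8 = 2.919e+06

2.919e+06 m/s


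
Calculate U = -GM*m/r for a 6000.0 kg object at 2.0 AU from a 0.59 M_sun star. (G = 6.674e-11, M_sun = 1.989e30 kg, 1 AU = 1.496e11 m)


M = 0.59 * 1.989e30 kg = 1.17351e+30 kg; r = 2.0 AU * 1.496e11 m/AU = 2.992e+11 m. U = -GM*m/r = -(6.674e-11 * 1.17351e+30 * 6000.0) / 2.992e+11 = -1.571e+12

-1.571e+12 J


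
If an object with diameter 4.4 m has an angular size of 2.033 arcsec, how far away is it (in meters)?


D = size / theta_rad, theta_rad = 2.033 * pi/(180*3600) = 9.856e-06, D = 446416.6982

446416.6982 m


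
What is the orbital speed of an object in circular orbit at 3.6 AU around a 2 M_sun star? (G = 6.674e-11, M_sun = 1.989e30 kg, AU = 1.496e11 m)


v = sqrt(GM/r) = sqrt(6.674e-11 * 3.978e+30 / 5.386e+11) = 22202.8356

22202.8356 m/s


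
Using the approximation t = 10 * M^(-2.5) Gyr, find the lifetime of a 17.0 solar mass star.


t = 10 * M^(-2.5) = 10 * 17.0^(-2.5) = 0.0084

0.0084 Gyr


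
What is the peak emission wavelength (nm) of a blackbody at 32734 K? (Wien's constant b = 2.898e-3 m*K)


lam_max = b / T = 2.898e-3 / 32734 = 8.853e-08 m = 88.5318 nm

88.5318 nm


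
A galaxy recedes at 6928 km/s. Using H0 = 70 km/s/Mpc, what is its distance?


d = v / H0 = 6928 / 70 = 98.9714

98.9714 Mpc


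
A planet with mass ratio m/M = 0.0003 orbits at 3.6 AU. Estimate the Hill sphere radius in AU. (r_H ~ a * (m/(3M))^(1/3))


r_H = a * (m/3M)^(1/3) = 3.6 * (0.0003/3)^(1/3) = 0.1671

0.1671 AU


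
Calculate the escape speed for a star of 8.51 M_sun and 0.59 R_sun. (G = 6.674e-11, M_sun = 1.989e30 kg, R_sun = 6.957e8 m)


M = 8.51 * 1.989e30 kg = 1.692639e+31 kg; R = 0.59 * 6.957e8 m = 4.10463e+08 m. v_esc = sqrt(2GM/R) = sqrt(2 * 6.674e-11 * 1.692639e+31 / 4.10463e+08) = 2.346e+06

2.346e+06 m/s


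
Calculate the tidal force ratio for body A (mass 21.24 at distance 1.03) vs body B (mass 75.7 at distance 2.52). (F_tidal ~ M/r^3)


Ratio = (M1/r1^3) / (M2/r2^3) = (21.24/1.03^3) / (75.7/2.52^3) = 4.1091

4.1091


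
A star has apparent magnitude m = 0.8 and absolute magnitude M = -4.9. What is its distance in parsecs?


d = 10^((m - M + 5)/5) = 10^((0.8 - -4.9 + 5)/5) = 138.0384

138.0384 pc


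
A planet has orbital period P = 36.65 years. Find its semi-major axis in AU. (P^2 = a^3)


a = P^(2/3) = 36.65^(2/3) = 11.0336

11.0336 AU


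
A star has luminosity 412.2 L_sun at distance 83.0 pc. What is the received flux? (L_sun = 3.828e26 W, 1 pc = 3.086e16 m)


F = L / (4*pi*d^2) = 1.578e+29 / (4*pi*(2.561e+18)^2) = 1.914e-09

1.914e-09 W/m^2


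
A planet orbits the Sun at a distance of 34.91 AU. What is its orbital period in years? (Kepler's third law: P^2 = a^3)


P = a^(3/2) = 34.91^1.5 = 206.2646

206.2646 years


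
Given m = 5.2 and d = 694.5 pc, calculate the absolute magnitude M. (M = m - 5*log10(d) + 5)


M = m - 5*log10(d) + 5 = 5.2 - 5*log10(694.5) + 5 = -4.0084

-4.0084


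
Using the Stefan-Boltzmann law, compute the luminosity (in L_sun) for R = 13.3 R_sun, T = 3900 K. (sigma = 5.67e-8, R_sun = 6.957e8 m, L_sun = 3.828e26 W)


R = 13.3 * 6.957e8 m = 9.25281e+09 m. L = 4*pi*R^2*sigma*T^4 = 4*pi*(9.25281e+09)^2 * 5.67e-8 * 3900^4 = 1.411232728e+28 W. L/L_sun = 1.411232728e+28 / 3.828e26 = 36.8661

36.8661 L_sun


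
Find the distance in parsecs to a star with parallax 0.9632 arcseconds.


d = 1/p = 1/0.9632 = 1.0382

1.0382 pc


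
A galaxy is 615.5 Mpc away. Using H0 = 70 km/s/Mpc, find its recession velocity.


v = H0 * d = 70 * 615.5 = 43085.0

43085.0 km/s


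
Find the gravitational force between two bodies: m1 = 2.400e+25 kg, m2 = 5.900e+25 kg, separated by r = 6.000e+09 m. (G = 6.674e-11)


F = G*m1*m2/r^2 = 6.674e-11 * 2.400e+25 * 5.900e+25 / (6.000e+09)^2 = 6.674e-11 * 1.416e+51 / 3.600e+19 = 2.625e+21

2.625e+21 N


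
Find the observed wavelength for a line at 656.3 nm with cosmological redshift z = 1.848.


lam_obs = lam_emit * (1 + z) = 656.3 * (1 + 1.848) = 1869.1424

1869.1424 nm


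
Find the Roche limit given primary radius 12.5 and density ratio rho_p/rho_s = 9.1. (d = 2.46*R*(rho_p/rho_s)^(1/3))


d_Roche = 2.46 * 12.5 * 9.1^(1/3) = 64.1986

64.1986


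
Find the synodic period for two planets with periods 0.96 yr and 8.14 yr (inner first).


1/P_syn = |1/P1 - 1/P2| = |1/0.96 - 1/8.14| => P_syn = 1.0884

1.0884 years


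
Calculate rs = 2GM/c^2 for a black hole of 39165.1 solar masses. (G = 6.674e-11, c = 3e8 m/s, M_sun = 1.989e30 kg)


M = 39165.1 * 1.989e30 kg = 7.78993839e+34 kg. rs = 2GM/c^2 = 2 * 6.674e-11 * 7.78993839e+34 / (3e8)^2 = 1.155e+08

1.155e+08 m


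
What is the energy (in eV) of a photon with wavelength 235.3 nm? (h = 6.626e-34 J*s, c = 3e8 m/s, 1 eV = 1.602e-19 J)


E = hc/lambda = 6.626e-34 * 3e8 / 2.353e-07 = 8.448e-19 J = 5.2734 eV

5.2734 eV


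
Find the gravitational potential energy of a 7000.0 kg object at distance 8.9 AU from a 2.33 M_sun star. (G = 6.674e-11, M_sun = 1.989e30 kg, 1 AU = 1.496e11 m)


M = 2.33 * 1.989e30 kg = 4.63437e+30 kg; r = 8.9 AU * 1.496e11 m/AU = 1.33144e+12 m. U = -GM*m/r = -(6.674e-11 * 4.63437e+30 * 7000.0) / 1.33144e+12 = -1.626e+12

-1.626e+12 J


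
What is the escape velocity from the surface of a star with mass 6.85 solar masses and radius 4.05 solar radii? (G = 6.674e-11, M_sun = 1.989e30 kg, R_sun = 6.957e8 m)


M = 6.85 * 1.989e30 kg = 1.362465e+31 kg; R = 4.05 * 6.957e8 m = 2.817585e+09 m. v_esc = sqrt(2GM/R) = sqrt(2 * 6.674e-11 * 1.362465e+31 / 2.817585e+09) = 803400.8058

803400.8058 m/s


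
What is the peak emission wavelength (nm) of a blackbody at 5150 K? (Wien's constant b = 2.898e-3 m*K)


lam_max = b / T = 2.898e-3 / 5150 = 5.627e-07 m = 562.7184 nm

562.7184 nm


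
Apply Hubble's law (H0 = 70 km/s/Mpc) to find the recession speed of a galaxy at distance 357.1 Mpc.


v = H0 * d = 70 * 357.1 = 24997.0

24997.0 km/s


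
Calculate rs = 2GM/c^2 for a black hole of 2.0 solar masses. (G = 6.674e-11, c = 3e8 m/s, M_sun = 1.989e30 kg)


M = 2.0 * 1.989e30 kg = 3.978e+30 kg. rs = 2GM/c^2 = 2 * 6.674e-11 * 3.978e+30 / (3e8)^2 = 5899.816

5899.816 m


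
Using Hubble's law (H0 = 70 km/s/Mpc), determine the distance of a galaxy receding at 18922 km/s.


d = v / H0 = 18922 / 70 = 270.3143

270.3143 Mpc


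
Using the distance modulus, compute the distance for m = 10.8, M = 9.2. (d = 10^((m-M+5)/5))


d = 10^((m - M + 5)/5) = 10^((10.8 - 9.2 + 5)/5) = 20.893

20.893 pc


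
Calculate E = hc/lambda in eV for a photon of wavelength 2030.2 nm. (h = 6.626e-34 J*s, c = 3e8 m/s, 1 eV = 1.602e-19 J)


E = hc/lambda = 6.626e-34 * 3e8 / 2.030e-06 = 9.791e-20 J = 0.6112 eV

0.6112 eV


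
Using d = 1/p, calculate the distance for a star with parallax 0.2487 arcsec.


d = 1/p = 1/0.2487 = 4.0209

4.0209 pc


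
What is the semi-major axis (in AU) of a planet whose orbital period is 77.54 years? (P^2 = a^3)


a = P^(2/3) = 77.54^(2/3) = 18.1838

18.1838 AU


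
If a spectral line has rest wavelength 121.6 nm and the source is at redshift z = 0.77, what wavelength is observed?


lam_obs = lam_emit * (1 + z) = 121.6 * (1 + 0.77) = 215.232

215.232 nm


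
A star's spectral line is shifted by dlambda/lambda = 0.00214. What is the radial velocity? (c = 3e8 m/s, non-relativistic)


v = (dlambda/lambda) * c = 0.00214 * 3e8 = 642000.0

642000.0 m/s


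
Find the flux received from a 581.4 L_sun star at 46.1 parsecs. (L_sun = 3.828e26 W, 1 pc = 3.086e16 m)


F = L / (4*pi*d^2) = 2.226e+29 / (4*pi*(1.423e+18)^2) = 8.751e-09

8.751e-09 W/m^2


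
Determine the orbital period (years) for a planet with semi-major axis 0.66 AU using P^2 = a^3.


P = a^(3/2) = 0.66^1.5 = 0.5362

0.5362 years


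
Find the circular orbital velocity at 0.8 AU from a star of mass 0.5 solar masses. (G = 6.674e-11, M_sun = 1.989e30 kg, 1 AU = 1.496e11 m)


v = sqrt(GM/r) = sqrt(6.674e-11 * 9.945e+29 / 1.197e+11) = 23549.6634

23549.6634 m/s


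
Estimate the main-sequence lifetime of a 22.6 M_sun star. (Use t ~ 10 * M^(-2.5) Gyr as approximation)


t = 10 * M^(-2.5) = 10 * 22.6^(-2.5) = 0.0041

0.0041 Gyr


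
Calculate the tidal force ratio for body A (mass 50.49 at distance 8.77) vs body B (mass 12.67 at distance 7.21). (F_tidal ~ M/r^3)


Ratio = (M1/r1^3) / (M2/r2^3) = (50.49/8.77^3) / (12.67/7.21^3) = 2.2143

2.2143


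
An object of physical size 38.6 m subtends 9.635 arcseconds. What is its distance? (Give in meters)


D = size / theta_rad, theta_rad = 9.635 * pi/(180*3600) = 4.671e-05, D = 826343.6971

826343.6971 m


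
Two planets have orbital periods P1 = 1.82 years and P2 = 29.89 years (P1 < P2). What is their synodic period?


1/P_syn = |1/P1 - 1/P2| = |1/1.82 - 1/29.89| => P_syn = 1.938

1.938 years


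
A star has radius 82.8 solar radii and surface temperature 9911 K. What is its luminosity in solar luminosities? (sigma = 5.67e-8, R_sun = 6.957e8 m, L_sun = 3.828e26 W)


R = 82.8 * 6.957e8 m = 5.760396e+10 m. L = 4*pi*R^2*sigma*T^4 = 4*pi*(5.760396e+10)^2 * 5.67e-8 * 9911^4 = 2.281221772e+31 W. L/L_sun = 2.281221772e+31 / 3.828e26 = 59593.0452

59593.0452 L_sun


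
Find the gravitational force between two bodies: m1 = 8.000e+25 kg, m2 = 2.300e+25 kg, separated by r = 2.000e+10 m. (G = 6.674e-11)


F = G*m1*m2/r^2 = 6.674e-11 * 8.000e+25 * 2.300e+25 / (2.000e+10)^2 = 6.674e-11 * 1.840e+51 / 4.000e+20 = 3.070e+20

3.070e+20 N


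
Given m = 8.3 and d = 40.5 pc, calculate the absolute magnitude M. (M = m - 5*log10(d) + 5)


M = m - 5*log10(d) + 5 = 8.3 - 5*log10(40.5) + 5 = 5.2627

5.2627


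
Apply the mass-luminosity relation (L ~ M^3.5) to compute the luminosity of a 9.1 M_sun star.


L/L_sun = (M/M_sun)^3.5 = 9.1^3.5 = 2273.2378

2273.2378 L_sun


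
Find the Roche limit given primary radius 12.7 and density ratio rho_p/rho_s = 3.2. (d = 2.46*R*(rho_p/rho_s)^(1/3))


d_Roche = 2.46 * 12.7 * 3.2^(1/3) = 46.0386

46.0386


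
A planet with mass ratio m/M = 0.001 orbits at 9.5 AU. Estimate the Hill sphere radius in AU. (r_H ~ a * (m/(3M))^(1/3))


r_H = a * (m/3M)^(1/3) = 9.5 * (0.001/3)^(1/3) = 0.6587

0.6587 AU


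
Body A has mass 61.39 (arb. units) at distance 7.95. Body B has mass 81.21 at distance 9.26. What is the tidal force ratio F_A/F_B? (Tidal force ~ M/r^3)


Ratio = (M1/r1^3) / (M2/r2^3) = (61.39/7.95^3) / (81.21/9.26^3) = 1.1946

1.1946


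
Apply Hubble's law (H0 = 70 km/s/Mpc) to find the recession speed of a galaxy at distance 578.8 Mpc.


v = H0 * d = 70 * 578.8 = 40516.0

40516.0 km/s


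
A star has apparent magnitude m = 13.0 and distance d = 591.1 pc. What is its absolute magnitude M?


M = m - 5*log10(d) + 5 = 13.0 - 5*log10(591.1) + 5 = 4.1417

4.1417


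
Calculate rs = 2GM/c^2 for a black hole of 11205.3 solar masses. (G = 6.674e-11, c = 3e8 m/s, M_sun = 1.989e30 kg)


M = 11205.3 * 1.989e30 kg = 2.22873417e+34 kg. rs = 2GM/c^2 = 2 * 6.674e-11 * 2.22873417e+34 / (3e8)^2 = 3.305e+07

3.305e+07 m


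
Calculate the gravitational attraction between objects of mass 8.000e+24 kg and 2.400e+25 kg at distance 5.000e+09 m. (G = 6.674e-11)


F = G*m1*m2/r^2 = 6.674e-11 * 8.000e+24 * 2.400e+25 / (5.000e+09)^2 = 6.674e-11 * 1.920e+50 / 2.500e+19 = 5.126e+20

5.126e+20 N


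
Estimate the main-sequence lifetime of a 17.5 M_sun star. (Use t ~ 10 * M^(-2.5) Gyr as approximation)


t = 10 * M^(-2.5) = 10 * 17.5^(-2.5) = 0.0078

0.0078 Gyr


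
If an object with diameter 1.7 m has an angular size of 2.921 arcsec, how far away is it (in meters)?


D = size / theta_rad, theta_rad = 2.921 * pi/(180*3600) = 1.416e-05, D = 120044.5637

120044.5637 m


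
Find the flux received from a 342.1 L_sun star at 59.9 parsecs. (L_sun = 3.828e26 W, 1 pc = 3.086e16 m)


F = L / (4*pi*d^2) = 1.310e+29 / (4*pi*(1.849e+18)^2) = 3.050e-09

3.050e-09 W/m^2


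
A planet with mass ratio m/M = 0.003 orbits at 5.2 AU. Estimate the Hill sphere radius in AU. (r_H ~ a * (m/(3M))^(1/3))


r_H = a * (m/3M)^(1/3) = 5.2 * (0.003/3)^(1/3) = 0.52

0.52 AU


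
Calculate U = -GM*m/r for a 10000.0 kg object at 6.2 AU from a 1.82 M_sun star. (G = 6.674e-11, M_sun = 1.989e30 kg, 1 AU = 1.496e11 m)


M = 1.82 * 1.989e30 kg = 3.61998e+30 kg; r = 6.2 AU * 1.496e11 m/AU = 9.2752e+11 m. U = -GM*m/r = -(6.674e-11 * 3.61998e+30 * 10000.0) / 9.2752e+11 = -2.605e+12

-2.605e+12 J


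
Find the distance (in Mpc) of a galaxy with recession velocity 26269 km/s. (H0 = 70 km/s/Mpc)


d = v / H0 = 26269 / 70 = 375.2714

375.2714 Mpc


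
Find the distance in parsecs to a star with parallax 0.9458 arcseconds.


d = 1/p = 1/0.9458 = 1.0573

1.0573 pc


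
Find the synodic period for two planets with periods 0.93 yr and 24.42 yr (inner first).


1/P_syn = |1/P1 - 1/P2| = |1/0.93 - 1/24.42| => P_syn = 0.9668

0.9668 years


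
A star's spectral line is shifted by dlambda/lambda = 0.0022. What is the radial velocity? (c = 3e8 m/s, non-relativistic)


v = (dlambda/lambda) * c = 0.0022 * 3e8 = 660000.0

660000.0 m/s


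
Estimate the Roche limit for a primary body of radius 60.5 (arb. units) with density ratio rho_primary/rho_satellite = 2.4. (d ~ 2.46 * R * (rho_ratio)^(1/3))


d_Roche = 2.46 * 60.5 * 2.4^(1/3) = 199.2634

199.2634


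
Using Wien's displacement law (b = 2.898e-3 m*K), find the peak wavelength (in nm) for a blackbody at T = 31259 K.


lam_max = b / T = 2.898e-3 / 31259 = 9.271e-08 m = 92.7093 nm

92.7093 nm


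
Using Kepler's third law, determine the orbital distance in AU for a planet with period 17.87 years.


a = P^(2/3) = 17.87^(2/3) = 6.8352

6.8352 AU


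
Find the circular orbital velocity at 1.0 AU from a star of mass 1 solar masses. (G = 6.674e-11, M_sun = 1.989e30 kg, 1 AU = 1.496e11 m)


v = sqrt(GM/r) = sqrt(6.674e-11 * 1.989e+30 / 1.496e+11) = 29788.2298

29788.2298 m/s


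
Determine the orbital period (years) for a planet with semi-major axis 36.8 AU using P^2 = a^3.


P = a^(3/2) = 36.8^1.5 = 223.2399

223.2399 years


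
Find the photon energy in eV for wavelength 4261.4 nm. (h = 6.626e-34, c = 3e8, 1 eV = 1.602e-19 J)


E = hc/lambda = 6.626e-34 * 3e8 / 4.261e-06 = 4.665e-20 J = 0.2912 eV

0.2912 eV


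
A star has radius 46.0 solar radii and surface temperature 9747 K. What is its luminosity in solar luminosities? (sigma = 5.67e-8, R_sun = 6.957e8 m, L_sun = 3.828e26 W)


R = 46.0 * 6.957e8 m = 3.20022e+10 m. L = 4*pi*R^2*sigma*T^4 = 4*pi*(3.20022e+10)^2 * 5.67e-8 * 9747^4 = 6.586223395e+30 W. L/L_sun = 6.586223395e+30 / 3.828e26 = 17205.3903

17205.3903 L_sun


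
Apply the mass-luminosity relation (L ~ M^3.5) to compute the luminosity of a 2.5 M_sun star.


L/L_sun = (M/M_sun)^3.5 = 2.5^3.5 = 24.7053

24.7053 L_sun


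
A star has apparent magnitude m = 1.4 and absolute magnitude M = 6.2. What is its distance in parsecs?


d = 10^((m - M + 5)/5) = 10^((1.4 - 6.2 + 5)/5) = 1.0965

1.0965 pc


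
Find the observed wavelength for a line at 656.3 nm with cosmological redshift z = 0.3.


lam_obs = lam_emit * (1 + z) = 656.3 * (1 + 0.3) = 853.19

853.19 nm


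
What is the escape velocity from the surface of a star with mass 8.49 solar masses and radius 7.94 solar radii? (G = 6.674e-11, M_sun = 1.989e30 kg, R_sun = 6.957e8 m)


M = 8.49 * 1.989e30 kg = 1.688661e+31 kg; R = 7.94 * 6.957e8 m = 5.523858e+09 m. v_esc = sqrt(2GM/R) = sqrt(2 * 6.674e-11 * 1.688661e+31 / 5.523858e+09) = 638789.9617

638789.9617 m/s


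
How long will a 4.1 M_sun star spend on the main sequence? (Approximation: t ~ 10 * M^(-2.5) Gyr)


t = 10 * M^(-2.5) = 10 * 4.1^(-2.5) = 0.2938

0.2938 Gyr


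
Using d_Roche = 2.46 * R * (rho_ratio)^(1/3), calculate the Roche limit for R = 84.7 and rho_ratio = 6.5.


d_Roche = 2.46 * 84.7 * 6.5^(1/3) = 388.8567

388.8567


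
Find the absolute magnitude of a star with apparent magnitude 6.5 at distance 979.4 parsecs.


M = m - 5*log10(d) + 5 = 6.5 - 5*log10(979.4) + 5 = -3.4548

-3.4548


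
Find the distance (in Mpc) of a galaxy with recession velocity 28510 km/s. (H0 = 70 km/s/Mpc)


d = v / H0 = 28510 / 70 = 407.2857

407.2857 Mpc


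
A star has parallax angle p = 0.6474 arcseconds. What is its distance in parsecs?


d = 1/p = 1/0.6474 = 1.5446

1.5446 pc


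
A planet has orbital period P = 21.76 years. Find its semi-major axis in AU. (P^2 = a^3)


a = P^(2/3) = 21.76^(2/3) = 7.7942

7.7942 AU


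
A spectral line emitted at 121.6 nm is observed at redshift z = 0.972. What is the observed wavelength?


lam_obs = lam_emit * (1 + z) = 121.6 * (1 + 0.972) = 239.7952

239.7952 nm


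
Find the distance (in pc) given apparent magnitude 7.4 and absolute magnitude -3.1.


d = 10^((m - M + 5)/5) = 10^((7.4 - -3.1 + 5)/5) = 1258.9254

1258.9254 pc


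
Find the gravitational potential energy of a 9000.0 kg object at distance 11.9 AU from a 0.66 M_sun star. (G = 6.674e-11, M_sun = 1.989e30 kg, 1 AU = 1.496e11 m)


M = 0.66 * 1.989e30 kg = 1.31274e+30 kg; r = 11.9 AU * 1.496e11 m/AU = 1.78024e+12 m. U = -GM*m/r = -(6.674e-11 * 1.31274e+30 * 9000.0) / 1.78024e+12 = -4.429e+11

-4.429e+11 J


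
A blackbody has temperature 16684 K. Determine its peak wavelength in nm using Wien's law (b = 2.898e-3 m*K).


lam_max = b / T = 2.898e-3 / 16684 = 1.737e-07 m = 173.6994 nm

173.6994 nm


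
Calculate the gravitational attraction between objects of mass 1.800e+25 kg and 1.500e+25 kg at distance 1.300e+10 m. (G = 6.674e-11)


F = G*m1*m2/r^2 = 6.674e-11 * 1.800e+25 * 1.500e+25 / (1.300e+10)^2 = 6.674e-11 * 2.700e+50 / 1.690e+20 = 1.066e+20

1.066e+20 N


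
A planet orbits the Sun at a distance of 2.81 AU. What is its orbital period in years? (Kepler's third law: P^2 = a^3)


P = a^(3/2) = 2.81^1.5 = 4.7104

4.7104 years


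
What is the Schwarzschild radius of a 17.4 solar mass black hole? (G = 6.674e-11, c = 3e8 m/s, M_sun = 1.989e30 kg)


M = 17.4 * 1.989e30 kg = 3.46086e+31 kg. rs = 2GM/c^2 = 2 * 6.674e-11 * 3.46086e+31 / (3e8)^2 = 51328.3992

51328.3992 m


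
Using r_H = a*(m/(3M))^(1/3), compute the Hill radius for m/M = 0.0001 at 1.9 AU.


r_H = a * (m/3M)^(1/3) = 1.9 * (0.0001/3)^(1/3) = 0.0611

0.0611 AU


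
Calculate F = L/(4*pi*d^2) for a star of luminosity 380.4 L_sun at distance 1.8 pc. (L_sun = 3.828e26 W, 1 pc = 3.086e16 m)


F = L / (4*pi*d^2) = 1.456e+29 / (4*pi*(5.555e+16)^2) = 3.755e-06

3.755e-06 W/m^2


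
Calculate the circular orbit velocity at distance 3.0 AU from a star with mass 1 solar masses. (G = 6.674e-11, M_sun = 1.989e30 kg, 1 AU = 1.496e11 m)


v = sqrt(GM/r) = sqrt(6.674e-11 * 1.989e+30 / 4.488e+11) = 17198.2425

17198.2425 m/s


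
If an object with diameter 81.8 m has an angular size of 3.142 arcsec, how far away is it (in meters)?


D = size / theta_rad, theta_rad = 3.142 * pi/(180*3600) = 1.523e-05, D = 5.370e+06

5.370e+06 m


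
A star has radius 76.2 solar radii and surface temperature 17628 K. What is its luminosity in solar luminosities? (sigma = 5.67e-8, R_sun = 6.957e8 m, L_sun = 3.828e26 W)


R = 76.2 * 6.957e8 m = 5.301234e+10 m. L = 4*pi*R^2*sigma*T^4 = 4*pi*(5.301234e+10)^2 * 5.67e-8 * 17628^4 = 1.933566173e+32 W. L/L_sun = 1.933566173e+32 / 3.828e26 = 505111.3305

505111.3305 L_sun


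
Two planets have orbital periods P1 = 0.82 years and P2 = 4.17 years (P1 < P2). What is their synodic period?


1/P_syn = |1/P1 - 1/P2| = |1/0.82 - 1/4.17| => P_syn = 1.0207

1.0207 years


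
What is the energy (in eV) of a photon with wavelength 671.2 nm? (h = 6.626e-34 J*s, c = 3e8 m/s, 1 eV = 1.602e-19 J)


E = hc/lambda = 6.626e-34 * 3e8 / 6.712e-07 = 2.962e-19 J = 1.8487 eV

1.8487 eV


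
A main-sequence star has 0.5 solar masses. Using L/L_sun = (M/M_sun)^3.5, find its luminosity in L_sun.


L/L_sun = (M/M_sun)^3.5 = 0.5^3.5 = 0.0884

0.0884 L_sun


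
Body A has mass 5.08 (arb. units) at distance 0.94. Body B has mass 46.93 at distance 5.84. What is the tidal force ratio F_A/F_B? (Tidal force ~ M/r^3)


Ratio = (M1/r1^3) / (M2/r2^3) = (5.08/0.94^3) / (46.93/5.84^3) = 25.9578

25.9578


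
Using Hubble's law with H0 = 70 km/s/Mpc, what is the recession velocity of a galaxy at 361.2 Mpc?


v = H0 * d = 70 * 361.2 = 25284.0

25284.0 km/s


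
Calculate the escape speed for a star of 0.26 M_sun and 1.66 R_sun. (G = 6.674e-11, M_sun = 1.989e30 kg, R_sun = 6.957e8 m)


M = 0.26 * 1.989e30 kg = 5.1714e+29 kg; R = 1.66 * 6.957e8 m = 1.154862e+09 m. v_esc = sqrt(2GM/R) = sqrt(2 * 6.674e-11 * 5.1714e+29 / 1.154862e+09) = 244482.129

244482.129 m/s


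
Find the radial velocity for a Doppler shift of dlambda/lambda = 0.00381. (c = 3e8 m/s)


v = (dlambda/lambda) * c = 0.00381 * 3e8 = 1.143e+06

1.143e+06 m/s


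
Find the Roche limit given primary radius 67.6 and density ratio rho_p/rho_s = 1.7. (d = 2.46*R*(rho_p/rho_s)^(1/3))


d_Roche = 2.46 * 67.6 * 1.7^(1/3) = 198.4715

198.4715


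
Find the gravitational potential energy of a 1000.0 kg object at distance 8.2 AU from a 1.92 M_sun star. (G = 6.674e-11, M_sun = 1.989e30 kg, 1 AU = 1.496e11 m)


M = 1.92 * 1.989e30 kg = 3.81888e+30 kg; r = 8.2 AU * 1.496e11 m/AU = 1.22672e+12 m. U = -GM*m/r = -(6.674e-11 * 3.81888e+30 * 1000.0) / 1.22672e+12 = -2.078e+11

-2.078e+11 J


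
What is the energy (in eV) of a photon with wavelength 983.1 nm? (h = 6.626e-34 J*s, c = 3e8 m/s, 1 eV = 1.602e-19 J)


E = hc/lambda = 6.626e-34 * 3e8 / 9.831e-07 = 2.022e-19 J = 1.2622 eV

1.2622 eV


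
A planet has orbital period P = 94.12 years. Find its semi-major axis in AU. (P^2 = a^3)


a = P^(2/3) = 94.12^(2/3) = 20.6913

20.6913 AU


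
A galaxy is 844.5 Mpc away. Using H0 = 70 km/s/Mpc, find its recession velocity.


v = H0 * d = 70 * 844.5 = 59115.0

59115.0 km/s


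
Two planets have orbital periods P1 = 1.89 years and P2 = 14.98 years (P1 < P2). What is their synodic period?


1/P_syn = |1/P1 - 1/P2| = |1/1.89 - 1/14.98| => P_syn = 2.1629

2.1629 years


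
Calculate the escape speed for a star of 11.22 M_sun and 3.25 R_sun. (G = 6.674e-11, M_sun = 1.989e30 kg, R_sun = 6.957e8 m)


M = 11.22 * 1.989e30 kg = 2.231658e+31 kg; R = 3.25 * 6.957e8 m = 2.261025e+09 m. v_esc = sqrt(2GM/R) = sqrt(2 * 6.674e-11 * 2.231658e+31 / 2.261025e+09) = 1.148e+06

1.148e+06 m/s


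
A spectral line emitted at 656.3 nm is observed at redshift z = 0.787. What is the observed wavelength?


lam_obs = lam_emit * (1 + z) = 656.3 * (1 + 0.787) = 1172.8081

1172.8081 nm


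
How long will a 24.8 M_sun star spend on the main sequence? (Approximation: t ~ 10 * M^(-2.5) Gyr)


t = 10 * M^(-2.5) = 10 * 24.8^(-2.5) = 0.0033

0.0033 Gyr


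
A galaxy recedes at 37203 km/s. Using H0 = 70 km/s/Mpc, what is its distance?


d = v / H0 = 37203 / 70 = 531.4714

531.4714 Mpc


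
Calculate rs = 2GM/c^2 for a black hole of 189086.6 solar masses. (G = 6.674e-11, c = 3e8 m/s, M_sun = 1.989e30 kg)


M = 189086.6 * 1.989e30 kg = 3.760932474e+35 kg. rs = 2GM/c^2 = 2 * 6.674e-11 * 3.760932474e+35 / (3e8)^2 = 5.578e+08

5.578e+08 m


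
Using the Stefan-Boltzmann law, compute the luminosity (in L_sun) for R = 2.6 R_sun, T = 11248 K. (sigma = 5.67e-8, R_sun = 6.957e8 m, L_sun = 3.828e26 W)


R = 2.6 * 6.957e8 m = 1.80882e+09 m. L = 4*pi*R^2*sigma*T^4 = 4*pi*(1.80882e+09)^2 * 5.67e-8 * 11248^4 = 3.731512118e+28 W. L/L_sun = 3.731512118e+28 / 3.828e26 = 97.4794

97.4794 L_sun


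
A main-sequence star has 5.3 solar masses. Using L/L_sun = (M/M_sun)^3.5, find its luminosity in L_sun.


L/L_sun = (M/M_sun)^3.5 = 5.3^3.5 = 342.7406

342.7406 L_sun


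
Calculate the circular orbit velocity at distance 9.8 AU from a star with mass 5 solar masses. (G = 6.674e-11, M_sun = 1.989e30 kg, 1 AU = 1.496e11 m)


v = sqrt(GM/r) = sqrt(6.674e-11 * 9.945e+30 / 1.466e+12) = 21277.307

21277.307 m/s


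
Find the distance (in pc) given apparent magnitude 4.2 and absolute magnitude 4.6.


d = 10^((m - M + 5)/5) = 10^((4.2 - 4.6 + 5)/5) = 8.3176

8.3176 pc


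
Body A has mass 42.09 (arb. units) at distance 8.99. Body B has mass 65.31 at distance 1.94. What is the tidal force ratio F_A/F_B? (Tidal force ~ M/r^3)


Ratio = (M1/r1^3) / (M2/r2^3) = (42.09/8.99^3) / (65.31/1.94^3) = 0.0065

0.0065


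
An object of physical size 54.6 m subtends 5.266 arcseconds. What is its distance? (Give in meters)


D = size / theta_rad, theta_rad = 5.266 * pi/(180*3600) = 2.553e-05, D = 2.139e+06

2.139e+06 m


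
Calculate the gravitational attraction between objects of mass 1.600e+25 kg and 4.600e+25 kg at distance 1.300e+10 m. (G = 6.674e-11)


F = G*m1*m2/r^2 = 6.674e-11 * 1.600e+25 * 4.600e+25 / (1.300e+10)^2 = 6.674e-11 * 7.360e+50 / 1.690e+20 = 2.907e+20

2.907e+20 N


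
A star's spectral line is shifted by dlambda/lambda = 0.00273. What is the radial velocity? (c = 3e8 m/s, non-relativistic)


v = (dlambda/lambda) * c = 0.00273 * 3e8 = 819000.0

819000.0 m/s


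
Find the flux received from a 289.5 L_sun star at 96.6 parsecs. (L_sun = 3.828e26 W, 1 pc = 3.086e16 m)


F = L / (4*pi*d^2) = 1.108e+29 / (4*pi*(2.981e+18)^2) = 9.923e-10

9.923e-10 W/m^2


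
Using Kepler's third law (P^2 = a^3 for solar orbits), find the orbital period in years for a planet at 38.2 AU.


P = a^(3/2) = 38.2^1.5 = 236.0995

236.0995 years


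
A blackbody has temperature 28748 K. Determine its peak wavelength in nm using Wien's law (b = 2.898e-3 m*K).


lam_max = b / T = 2.898e-3 / 28748 = 1.008e-07 m = 100.807 nm

100.807 nm


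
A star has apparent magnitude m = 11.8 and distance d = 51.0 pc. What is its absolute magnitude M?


M = m - 5*log10(d) + 5 = 11.8 - 5*log10(51.0) + 5 = 8.2621

8.2621


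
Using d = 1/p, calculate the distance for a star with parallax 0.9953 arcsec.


d = 1/p = 1/0.9953 = 1.0047

1.0047 pc


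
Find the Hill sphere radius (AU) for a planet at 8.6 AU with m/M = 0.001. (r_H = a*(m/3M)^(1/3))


r_H = a * (m/3M)^(1/3) = 8.6 * (0.001/3)^(1/3) = 0.5963

0.5963 AU


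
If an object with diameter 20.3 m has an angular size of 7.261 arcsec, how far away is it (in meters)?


D = size / theta_rad, theta_rad = 7.261 * pi/(180*3600) = 3.520e-05, D = 576666.5152

576666.5152 m


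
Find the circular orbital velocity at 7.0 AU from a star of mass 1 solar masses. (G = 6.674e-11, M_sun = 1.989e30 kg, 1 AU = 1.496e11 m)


v = sqrt(GM/r) = sqrt(6.674e-11 * 1.989e+30 / 1.047e+12) = 11258.8926

11258.8926 m/s


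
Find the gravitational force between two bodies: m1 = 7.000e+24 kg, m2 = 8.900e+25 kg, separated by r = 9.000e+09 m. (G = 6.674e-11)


F = G*m1*m2/r^2 = 6.674e-11 * 7.000e+24 * 8.900e+25 / (9.000e+09)^2 = 6.674e-11 * 6.230e+50 / 8.100e+19 = 5.133e+20

5.133e+20 N


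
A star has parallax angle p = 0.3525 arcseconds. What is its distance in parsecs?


d = 1/p = 1/0.3525 = 2.8369

2.8369 pc


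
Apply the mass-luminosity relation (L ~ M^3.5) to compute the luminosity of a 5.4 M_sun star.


L/L_sun = (M/M_sun)^3.5 = 5.4^3.5 = 365.9133

365.9133 L_sun


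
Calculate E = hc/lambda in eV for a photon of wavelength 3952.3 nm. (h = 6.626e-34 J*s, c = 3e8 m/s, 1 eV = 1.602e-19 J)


E = hc/lambda = 6.626e-34 * 3e8 / 3.952e-06 = 5.029e-20 J = 0.3139 eV

0.3139 eV


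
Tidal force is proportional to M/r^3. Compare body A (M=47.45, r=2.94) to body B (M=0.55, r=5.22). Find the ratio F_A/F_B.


Ratio = (M1/r1^3) / (M2/r2^3) = (47.45/2.94^3) / (0.55/5.22^3) = 482.8843

482.8843


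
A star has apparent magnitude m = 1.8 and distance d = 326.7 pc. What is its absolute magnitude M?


M = m - 5*log10(d) + 5 = 1.8 - 5*log10(326.7) + 5 = -5.7707

-5.7707


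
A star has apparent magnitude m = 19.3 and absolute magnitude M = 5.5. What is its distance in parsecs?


d = 10^((m - M + 5)/5) = 10^((19.3 - 5.5 + 5)/5) = 5754.3994

5754.3994 pc


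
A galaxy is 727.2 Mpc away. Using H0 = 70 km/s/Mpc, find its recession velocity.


v = H0 * d = 70 * 727.2 = 50904.0

50904.0 km/s


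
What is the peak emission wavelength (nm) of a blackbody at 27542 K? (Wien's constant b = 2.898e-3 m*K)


lam_max = b / T = 2.898e-3 / 27542 = 1.052e-07 m = 105.2211 nm

105.2211 nm


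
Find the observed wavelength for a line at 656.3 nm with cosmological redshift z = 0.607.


lam_obs = lam_emit * (1 + z) = 656.3 * (1 + 0.607) = 1054.6741

1054.6741 nm


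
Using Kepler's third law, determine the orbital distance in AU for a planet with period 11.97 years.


a = P^(2/3) = 11.97^(2/3) = 5.2327

5.2327 AU


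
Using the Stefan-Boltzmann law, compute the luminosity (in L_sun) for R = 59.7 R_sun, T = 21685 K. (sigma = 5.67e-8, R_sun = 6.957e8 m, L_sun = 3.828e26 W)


R = 59.7 * 6.957e8 m = 4.153329e+10 m. L = 4*pi*R^2*sigma*T^4 = 4*pi*(4.153329e+10)^2 * 5.67e-8 * 21685^4 = 2.717836318e+32 W. L/L_sun = 2.717836318e+32 / 3.828e26 = 709988.5889

709988.5889 L_sun


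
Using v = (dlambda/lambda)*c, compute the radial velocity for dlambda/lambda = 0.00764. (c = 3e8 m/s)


v = (dlambda/lambda) * c = 0.00764 * 3e8 = 2.292e+06

2.292e+06 m/s


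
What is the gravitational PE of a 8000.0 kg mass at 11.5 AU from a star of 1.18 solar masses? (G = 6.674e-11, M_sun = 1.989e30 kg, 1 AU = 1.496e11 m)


M = 1.18 * 1.989e30 kg = 2.34702e+30 kg; r = 11.5 AU * 1.496e11 m/AU = 1.7204e+12 m. U = -GM*m/r = -(6.674e-11 * 2.34702e+30 * 8000.0) / 1.7204e+12 = -7.284e+11

-7.284e+11 J


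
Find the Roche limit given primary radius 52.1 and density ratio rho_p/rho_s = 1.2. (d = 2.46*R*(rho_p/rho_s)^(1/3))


d_Roche = 2.46 * 52.1 * 1.2^(1/3) = 136.1967

136.1967


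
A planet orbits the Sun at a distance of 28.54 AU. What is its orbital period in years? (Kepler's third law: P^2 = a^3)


P = a^(3/2) = 28.54^1.5 = 152.4688

152.4688 years
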